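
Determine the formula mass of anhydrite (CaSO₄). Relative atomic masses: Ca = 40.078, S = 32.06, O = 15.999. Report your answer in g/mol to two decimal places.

The formula mass is the sum 1(40.078) + 1(32.06) + 4(15.999).

136.13 g/mol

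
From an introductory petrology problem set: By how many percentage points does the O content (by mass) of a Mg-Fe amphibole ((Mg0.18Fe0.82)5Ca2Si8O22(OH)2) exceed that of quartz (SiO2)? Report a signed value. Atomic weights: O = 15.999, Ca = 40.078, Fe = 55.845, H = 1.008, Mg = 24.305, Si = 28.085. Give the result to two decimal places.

First mineral: 383.976 g O in 941.667 g formula = 40.78 wt% O.
Second mineral: 31.998 g O in 60.083 g formula = 53.26 wt% O.
40.78% − 53.26% gives a difference of -12.48 percentage points.

-12.48 percentage points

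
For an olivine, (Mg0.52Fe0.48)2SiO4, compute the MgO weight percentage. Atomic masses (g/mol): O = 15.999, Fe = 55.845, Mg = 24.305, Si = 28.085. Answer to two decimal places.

24.52 wt%

M((Mg0.52Fe0.48)2SiO4) = 170.969 g/mol; M(MgO) = 40.304 g/mol.
Moles MgO per formula unit = 1.04 Mg ÷ 1 = 1.0400.
MgO fraction = (1.0400 × 40.304) / 170.969 = 41.916/170.969 = 0.2452.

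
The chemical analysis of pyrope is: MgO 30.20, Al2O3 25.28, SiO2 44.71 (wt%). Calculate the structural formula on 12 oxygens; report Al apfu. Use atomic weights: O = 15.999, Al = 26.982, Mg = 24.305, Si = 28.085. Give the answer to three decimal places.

MgO (M=40.304): mol = 0.74931; Mg = 0.74931, O = 0.74931.
Al2O3 (M=101.961): mol = 0.24794; Al = 0.49588, O = 0.74382.
SiO2 (M=60.083): mol = 0.74414; Si = 0.74414, O = 1.48828.
ΣO = 2.98141; factor = 12/ΣO = 4.02494.
Al apfu = 0.49588 × 4.02494 = 1.996.

1.996 Al apfu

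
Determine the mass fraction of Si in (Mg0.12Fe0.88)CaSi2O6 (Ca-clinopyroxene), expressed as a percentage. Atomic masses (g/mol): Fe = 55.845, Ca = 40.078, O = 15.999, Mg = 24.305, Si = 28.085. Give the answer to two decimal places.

Molar mass of (Mg0.12Fe0.88)CaSi2O6: 0.12·24.305 + 0.88·55.845 + 1·40.078 + 2·28.085 + 6·15.999 = 244.302 g/mol.
Mass of Si per formula unit: 2 × 28.085 = 56.170 g.
Weight fraction Si = 56.170 / 244.302 = 0.2299.

22.99 mass %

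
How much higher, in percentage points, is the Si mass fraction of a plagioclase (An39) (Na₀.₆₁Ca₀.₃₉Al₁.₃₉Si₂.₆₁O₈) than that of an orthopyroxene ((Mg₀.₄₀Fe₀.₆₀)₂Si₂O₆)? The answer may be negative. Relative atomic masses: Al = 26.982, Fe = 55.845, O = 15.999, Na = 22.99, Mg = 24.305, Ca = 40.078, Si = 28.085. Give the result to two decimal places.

3.77 percentage points

First mineral: 73.302 g Si in 268.453 g formula = 27.31 wt% Si.
Second mineral: 56.170 g Si in 238.622 g formula = 23.54 wt% Si.
27.31% − 23.54% gives a difference of 3.77 percentage points.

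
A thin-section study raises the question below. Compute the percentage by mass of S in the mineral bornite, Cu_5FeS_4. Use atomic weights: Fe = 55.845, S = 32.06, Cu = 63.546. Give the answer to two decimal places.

M(Cu_5FeS_4) = 501.815 g/mol.
S contributes 4 × 32.06 = 128.240 g per mole.
128.240/501.815 = 0.2556 → 25.56%.

25.56 weight percent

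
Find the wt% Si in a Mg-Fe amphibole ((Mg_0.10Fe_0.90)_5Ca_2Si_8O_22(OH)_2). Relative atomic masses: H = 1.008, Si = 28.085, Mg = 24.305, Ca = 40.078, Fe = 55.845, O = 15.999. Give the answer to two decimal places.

23.54 mass %

Formula mass = 0.50×24.305 + 4.50×55.845 + 2×40.078 + 8×28.085 + 24×15.999 + 2×1.008 = 954.283 g/mol, of which 224.680 g is Si.
So Si makes up 224.680/954.283 = 0.2354 of the mass, i.e. 23.54%.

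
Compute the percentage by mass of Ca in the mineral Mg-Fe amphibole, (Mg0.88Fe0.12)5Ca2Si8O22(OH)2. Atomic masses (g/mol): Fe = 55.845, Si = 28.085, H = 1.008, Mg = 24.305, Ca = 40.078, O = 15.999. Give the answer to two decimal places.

Formula mass = 4.40*24.305 + 0.60*55.845 + 2*40.078 + 8*28.085 + 24*15.999 + 2*1.008 = 831.277 g/mol, of which 80.156 g is Ca.
So Ca makes up 80.156/831.277 = 0.0964 of the mass, i.e. 9.64%.

9.64 weight percent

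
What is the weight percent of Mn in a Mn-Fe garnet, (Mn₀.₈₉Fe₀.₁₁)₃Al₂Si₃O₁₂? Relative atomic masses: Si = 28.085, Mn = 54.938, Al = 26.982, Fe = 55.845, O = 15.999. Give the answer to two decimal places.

M((Mn₀.₈₉Fe₀.₁₁)₃Al₂Si₃O₁₂) = 495.320 g/mol.
Mn contributes 2.67 × 54.938 = 146.684 g per mole.
146.684/495.320 = 0.2961 → 29.61%.

29.61 mass %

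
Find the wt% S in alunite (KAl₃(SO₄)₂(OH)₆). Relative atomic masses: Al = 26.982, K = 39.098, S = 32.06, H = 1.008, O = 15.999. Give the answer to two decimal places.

M(KAl₃(SO₄)₂(OH)₆) = 414.198 g/mol.
S contributes 2 × 32.06 = 64.120 g per mole.
64.120/414.198 = 0.1548 → 15.48%.

15.48 weight percent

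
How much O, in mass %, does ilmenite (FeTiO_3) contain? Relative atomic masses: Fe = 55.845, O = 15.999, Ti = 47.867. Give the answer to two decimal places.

31.64 mass %

M(FeTiO_3) = 151.709 g/mol.
O contributes 3 × 15.999 = 47.997 g per mole.
47.997/151.709 = 0.3164 → 31.64%.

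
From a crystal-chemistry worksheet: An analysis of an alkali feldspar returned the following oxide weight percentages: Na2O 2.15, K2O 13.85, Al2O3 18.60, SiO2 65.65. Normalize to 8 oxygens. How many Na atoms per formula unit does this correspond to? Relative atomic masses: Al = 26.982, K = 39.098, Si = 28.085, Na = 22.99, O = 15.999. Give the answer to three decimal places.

0.190 Na apfu

Na2O (M=61.979): mol = 0.03469; Na = 0.06938, O = 0.03469.
K2O (M=94.195): mol = 0.14704; K = 0.29408, O = 0.14704.
Al2O3 (M=101.961): mol = 0.18242; Al = 0.36484, O = 0.54726.
SiO2 (M=60.083): mol = 1.09266; Si = 1.09266, O = 2.18532.
ΣO = 2.91431; factor = 8/ΣO = 2.74508.
Na apfu = 0.06938 × 2.74508 = 0.190.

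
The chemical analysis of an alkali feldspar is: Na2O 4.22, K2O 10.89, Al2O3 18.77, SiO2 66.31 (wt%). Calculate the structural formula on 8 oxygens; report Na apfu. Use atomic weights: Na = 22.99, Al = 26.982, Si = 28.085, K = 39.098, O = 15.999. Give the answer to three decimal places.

Na2O (M=61.979): mol = 0.06809; Na = 0.13618, O = 0.06809.
K2O (M=94.195): mol = 0.11561; K = 0.23122, O = 0.11561.
Al2O3 (M=101.961): mol = 0.18409; Al = 0.36818, O = 0.55227.
SiO2 (M=60.083): mol = 1.10364; Si = 1.10364, O = 2.20728.
ΣO = 2.94325; factor = 8/ΣO = 2.71808.
Na apfu = 0.13618 × 2.71808 = 0.370.

0.370 Na apfu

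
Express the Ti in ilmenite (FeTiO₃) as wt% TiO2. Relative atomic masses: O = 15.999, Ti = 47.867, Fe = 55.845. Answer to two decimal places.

52.64 wt%

Formula mass = 151.709 g/mol.
1 Ti → 1.0000 mol TiO2 per formula unit; M(TiO2) = 79.865, so TiO2 mass = 79.865 g.
79.865/151.709 × 100 = 52.64 wt%.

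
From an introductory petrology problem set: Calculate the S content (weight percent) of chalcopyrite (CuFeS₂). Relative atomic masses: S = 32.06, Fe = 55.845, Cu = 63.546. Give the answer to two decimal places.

Formula mass = 1*63.546 + 1*55.845 + 2*32.06 = 183.511 g/mol, of which 64.120 g is S.
So S makes up 64.120/183.511 = 0.3494 of the mass, i.e. 34.94%.

34.94 weight percent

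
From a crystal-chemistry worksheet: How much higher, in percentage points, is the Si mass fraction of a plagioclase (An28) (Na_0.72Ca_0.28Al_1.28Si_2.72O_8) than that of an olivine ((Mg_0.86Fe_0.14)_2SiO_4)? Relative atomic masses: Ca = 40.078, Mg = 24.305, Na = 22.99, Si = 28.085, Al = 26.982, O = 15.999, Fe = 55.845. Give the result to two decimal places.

First mineral: 76.391 g Si in 266.695 g formula = 28.64 wt% Si.
Second mineral: 28.085 g Si in 149.522 g formula = 18.78 wt% Si.
28.64% − 18.78% gives a difference of 9.86 percentage points.

9.86 percentage points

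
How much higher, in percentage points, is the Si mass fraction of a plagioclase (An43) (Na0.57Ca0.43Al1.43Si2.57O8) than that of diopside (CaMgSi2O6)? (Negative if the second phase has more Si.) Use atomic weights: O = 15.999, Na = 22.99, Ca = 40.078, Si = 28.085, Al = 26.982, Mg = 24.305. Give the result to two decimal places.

0.88 percentage points

First mineral: 72.178 g Si in 269.093 g formula = 26.82 wt% Si.
Second mineral: 56.170 g Si in 216.547 g formula = 25.94 wt% Si.
26.82% − 25.94% gives a difference of 0.88 percentage points.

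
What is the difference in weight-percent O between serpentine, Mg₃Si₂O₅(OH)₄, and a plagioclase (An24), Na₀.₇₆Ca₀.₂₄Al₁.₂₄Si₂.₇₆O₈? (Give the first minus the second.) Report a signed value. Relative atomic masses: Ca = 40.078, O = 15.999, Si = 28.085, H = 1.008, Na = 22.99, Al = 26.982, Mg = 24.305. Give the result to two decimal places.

First mineral: 143.991 g O in 277.108 g formula = 51.96 wt% O.
Second mineral: 127.992 g O in 266.055 g formula = 48.11 wt% O.
51.96% − 48.11% gives a difference of 3.85 percentage points.

3.85 percentage points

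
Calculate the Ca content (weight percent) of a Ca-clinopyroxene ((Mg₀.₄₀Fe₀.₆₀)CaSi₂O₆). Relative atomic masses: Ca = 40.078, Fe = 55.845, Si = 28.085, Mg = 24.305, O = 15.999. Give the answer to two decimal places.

Formula mass = 0.40×24.305 + 0.60×55.845 + 1×40.078 + 2×28.085 + 6×15.999 = 235.471 g/mol, of which 40.078 g is Ca.
So Ca makes up 40.078/235.471 = 0.1702 of the mass, i.e. 17.02%.

17.02 weight percent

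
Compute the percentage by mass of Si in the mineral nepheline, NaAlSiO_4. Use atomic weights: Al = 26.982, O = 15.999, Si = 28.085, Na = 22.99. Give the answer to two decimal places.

19.77 mass %

Molar mass of NaAlSiO_4: 1*22.99 + 1*26.982 + 1*28.085 + 4*15.999 = 142.053 g/mol.
Mass of Si per formula unit: 1 × 28.085 = 28.085 g.
Weight fraction Si = 28.085 / 142.053 = 0.1977.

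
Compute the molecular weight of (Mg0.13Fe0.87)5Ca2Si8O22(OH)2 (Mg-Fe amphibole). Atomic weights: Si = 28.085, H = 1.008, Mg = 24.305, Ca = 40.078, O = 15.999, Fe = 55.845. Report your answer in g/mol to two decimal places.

949.55 g/mol

The formula mass is the sum 0.65(24.305) + 4.35(55.845) + 2(40.078) + 8(28.085) + 24(15.999) + 2(1.008).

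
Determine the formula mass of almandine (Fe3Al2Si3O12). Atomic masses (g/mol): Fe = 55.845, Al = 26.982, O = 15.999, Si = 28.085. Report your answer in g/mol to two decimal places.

497.74 g/mol

Fe: 3 × 55.845 = 167.5350
Al: 2 × 26.982 = 53.9640
Si: 3 × 28.085 = 84.2550
O: 12 × 15.999 = 191.9880
Summing the contributions gives the formula mass.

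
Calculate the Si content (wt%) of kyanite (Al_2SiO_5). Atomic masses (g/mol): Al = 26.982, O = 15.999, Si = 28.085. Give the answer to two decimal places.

Formula mass = 2·26.982 + 1·28.085 + 5·15.999 = 162.044 g/mol, of which 28.085 g is Si.
So Si makes up 28.085/162.044 = 0.1733 of the mass, i.e. 17.33%.

17.33 wt%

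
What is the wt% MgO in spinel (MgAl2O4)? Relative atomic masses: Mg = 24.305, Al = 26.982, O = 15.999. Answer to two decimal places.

28.33 wt%

Molar mass of MgAl2O4 = 1*24.305 + 2*26.982 + 4*15.999 = 142.265 g/mol.
Each formula unit contains 1 Mg, equivalent to 1/1 = 1.0000 mol MgO.
M(MgO) = 1×24.305 + 1×15.999 = 40.304 g/mol.
Mass of MgO per formula unit = 1.0000 × 40.304 = 40.304 g.
MgO wt% = 40.304 / 142.265 × 100 = 28.33%.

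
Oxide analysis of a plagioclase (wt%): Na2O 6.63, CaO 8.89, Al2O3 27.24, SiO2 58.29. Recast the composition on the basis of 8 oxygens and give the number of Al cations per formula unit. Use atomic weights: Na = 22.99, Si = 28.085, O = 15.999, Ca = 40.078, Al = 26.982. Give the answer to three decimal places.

1.421 Al apfu

Na2O: 6.63/61.979 = 0.10697 mol → 0.21394 mol Na, 0.10697 mol O.
CaO: 8.89/56.077 = 0.15853 mol → 0.15853 mol Ca, 0.15853 mol O.
Al2O3: 27.24/101.961 = 0.26716 mol → 0.53432 mol Al, 0.80148 mol O.
SiO2: 58.29/60.083 = 0.97016 mol → 0.97016 mol Si, 1.94032 mol O.
Total oxygen = 3.00730 mol. Normalization factor = 8/3.00730 = 2.66019.
Al per 8 O = 0.53432 × 2.66019 = 1.421.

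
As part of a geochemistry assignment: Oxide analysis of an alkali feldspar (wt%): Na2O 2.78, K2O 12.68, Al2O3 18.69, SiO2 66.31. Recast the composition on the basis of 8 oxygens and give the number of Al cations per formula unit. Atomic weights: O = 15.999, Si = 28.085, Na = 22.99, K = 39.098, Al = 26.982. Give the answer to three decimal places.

0.999 Al apfu

Na2O (M=61.979): mol = 0.04485; Na = 0.08970, O = 0.04485.
K2O (M=94.195): mol = 0.13461; K = 0.26922, O = 0.13461.
Al2O3 (M=101.961): mol = 0.18331; Al = 0.36662, O = 0.54993.
SiO2 (M=60.083): mol = 1.10364; Si = 1.10364, O = 2.20728.
ΣO = 2.93667; factor = 8/ΣO = 2.72417.
Al apfu = 0.36662 × 2.72417 = 0.999.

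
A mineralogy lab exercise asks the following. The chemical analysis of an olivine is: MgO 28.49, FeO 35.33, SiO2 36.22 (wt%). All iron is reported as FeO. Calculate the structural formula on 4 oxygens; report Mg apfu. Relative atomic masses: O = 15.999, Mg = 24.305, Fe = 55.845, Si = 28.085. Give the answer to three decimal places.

1.176 Mg apfu

28.49 wt% MgO ÷ 40.304 g/mol = 0.70688 mol, giving 0.70688 Mg and 0.70688 O.
35.33 wt% FeO ÷ 71.844 g/mol = 0.49176 mol, giving 0.49176 Fe and 0.49176 O.
36.22 wt% SiO2 ÷ 60.083 g/mol = 0.60283 mol, giving 0.60283 Si and 1.20566 O.
Oxygen sums to 2.40430; scaling by 4/2.40430 = 1.66369 puts the formula on 4 O.
Mg: 0.70688 × 1.66369 = 1.176 atoms per formula unit.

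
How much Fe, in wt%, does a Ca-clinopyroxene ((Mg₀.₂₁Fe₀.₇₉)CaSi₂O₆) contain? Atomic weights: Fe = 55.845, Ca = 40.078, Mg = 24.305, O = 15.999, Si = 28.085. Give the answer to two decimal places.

18.27 wt%

Formula mass = 0.21×24.305 + 0.79×55.845 + 1×40.078 + 2×28.085 + 6×15.999 = 241.464 g/mol, of which 44.118 g is Fe.
So Fe makes up 44.118/241.464 = 0.1827 of the mass, i.e. 18.27%.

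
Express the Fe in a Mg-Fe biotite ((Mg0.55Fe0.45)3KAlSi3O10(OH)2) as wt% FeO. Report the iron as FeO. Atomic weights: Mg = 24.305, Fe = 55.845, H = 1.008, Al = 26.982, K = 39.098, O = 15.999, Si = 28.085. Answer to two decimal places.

Molar mass of (Mg0.55Fe0.45)3KAlSi3O10(OH)2 = 1.65×24.305 + 1.35×55.845 + 1×39.098 + 1×26.982 + 3×28.085 + 12×15.999 + 2×1.008 = 459.833 g/mol.
Each formula unit contains 1.35 Fe, equivalent to 1.35/1 = 1.3500 mol FeO.
M(FeO) = 1×55.845 + 1×15.999 = 71.844 g/mol.
Mass of FeO per formula unit = 1.3500 × 71.844 = 96.989 g.
FeO wt% = 96.989 / 459.833 × 100 = 21.09%.

21.09 wt%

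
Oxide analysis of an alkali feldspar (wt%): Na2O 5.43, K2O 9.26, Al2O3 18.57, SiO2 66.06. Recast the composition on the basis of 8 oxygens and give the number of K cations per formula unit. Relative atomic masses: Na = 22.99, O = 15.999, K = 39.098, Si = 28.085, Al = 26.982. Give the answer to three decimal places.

0.537 K apfu

5.43 wt% Na2O ÷ 61.979 g/mol = 0.08761 mol, giving 0.17522 Na and 0.08761 O.
9.26 wt% K2O ÷ 94.195 g/mol = 0.09831 mol, giving 0.19662 K and 0.09831 O.
18.57 wt% Al2O3 ÷ 101.961 g/mol = 0.18213 mol, giving 0.36426 Al and 0.54639 O.
66.06 wt% SiO2 ÷ 60.083 g/mol = 1.09948 mol, giving 1.09948 Si and 2.19896 O.
Oxygen sums to 2.93127; scaling by 8/2.93127 = 2.72919 puts the formula on 8 O.
K: 0.19662 × 2.72919 = 0.537 atoms per formula unit.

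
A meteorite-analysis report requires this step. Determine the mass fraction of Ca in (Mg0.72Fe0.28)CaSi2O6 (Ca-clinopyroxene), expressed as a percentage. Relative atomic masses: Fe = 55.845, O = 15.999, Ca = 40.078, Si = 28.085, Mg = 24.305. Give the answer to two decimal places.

Molar mass of (Mg0.72Fe0.28)CaSi2O6: 0.72·24.305 + 0.28·55.845 + 1·40.078 + 2·28.085 + 6·15.999 = 225.378 g/mol.
Mass of Ca per formula unit: 1 × 40.078 = 40.078 g.
Weight fraction Ca = 40.078 / 225.378 = 0.1778.

17.78 weight percent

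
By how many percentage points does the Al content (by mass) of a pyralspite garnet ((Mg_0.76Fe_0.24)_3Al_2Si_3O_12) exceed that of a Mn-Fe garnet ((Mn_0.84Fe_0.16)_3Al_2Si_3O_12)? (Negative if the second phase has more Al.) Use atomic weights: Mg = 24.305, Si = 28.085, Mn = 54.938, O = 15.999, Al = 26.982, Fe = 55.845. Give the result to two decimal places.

M((Mg_0.76Fe_0.24)_3Al_2Si_3O_12) = 425.831 g/mol, so wt% Al = 53.964/425.831 × 100 = 12.67%.
M((Mn_0.84Fe_0.16)_3Al_2Si_3O_12) = 495.456 g/mol, so wt% Al = 53.964/495.456 × 100 = 10.89%.
12.67 − 10.89 = 1.78 pp.

1.78 percentage points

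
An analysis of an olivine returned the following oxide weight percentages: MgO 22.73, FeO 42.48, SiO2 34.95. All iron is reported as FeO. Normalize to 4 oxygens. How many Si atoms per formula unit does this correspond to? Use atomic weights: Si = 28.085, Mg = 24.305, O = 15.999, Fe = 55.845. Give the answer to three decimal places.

1.004 Si apfu

MgO (M=40.304): mol = 0.56396; Mg = 0.56396, O = 0.56396.
FeO (M=71.844): mol = 0.59128; Fe = 0.59128, O = 0.59128.
SiO2 (M=60.083): mol = 0.58170; Si = 0.58170, O = 1.16340.
ΣO = 2.31864; factor = 4/ΣO = 1.72515.
Si apfu = 0.58170 × 1.72515 = 1.004.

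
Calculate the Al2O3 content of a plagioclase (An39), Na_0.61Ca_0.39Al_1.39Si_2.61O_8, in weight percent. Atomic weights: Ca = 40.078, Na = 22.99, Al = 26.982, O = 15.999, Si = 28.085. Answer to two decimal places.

26.40 wt%

Formula mass = 268.453 g/mol.
1.39 Al → 0.6950 mol Al2O3 per formula unit; M(Al2O3) = 101.961, so Al2O3 mass = 70.863 g.
70.863/268.453 × 100 = 26.40 wt%.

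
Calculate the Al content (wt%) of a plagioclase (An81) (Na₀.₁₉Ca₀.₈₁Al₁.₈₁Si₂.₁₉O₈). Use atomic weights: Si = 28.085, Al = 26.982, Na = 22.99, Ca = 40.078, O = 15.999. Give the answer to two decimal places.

Molar mass of Na₀.₁₉Ca₀.₈₁Al₁.₈₁Si₂.₁₉O₈: 0.19×22.99 + 0.81×40.078 + 1.81×26.982 + 2.19×28.085 + 8×15.999 = 275.167 g/mol.
Mass of Al per formula unit: 1.81 × 26.982 = 48.837 g.
Weight fraction Al = 48.837 / 275.167 = 0.1775.

17.75 wt%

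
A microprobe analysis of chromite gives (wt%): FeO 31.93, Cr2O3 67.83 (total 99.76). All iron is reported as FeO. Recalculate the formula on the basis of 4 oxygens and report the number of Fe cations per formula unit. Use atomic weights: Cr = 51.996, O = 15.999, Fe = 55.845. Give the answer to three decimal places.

FeO: 31.93/71.844 = 0.44444 mol → 0.44444 mol Fe, 0.44444 mol O.
Cr2O3: 67.83/151.989 = 0.44628 mol → 0.89256 mol Cr, 1.33884 mol O.
Total oxygen = 1.78328 mol. Normalization factor = 4/1.78328 = 2.24306.
Fe per 4 O = 0.44444 × 2.24306 = 0.997.

0.997 Fe apfu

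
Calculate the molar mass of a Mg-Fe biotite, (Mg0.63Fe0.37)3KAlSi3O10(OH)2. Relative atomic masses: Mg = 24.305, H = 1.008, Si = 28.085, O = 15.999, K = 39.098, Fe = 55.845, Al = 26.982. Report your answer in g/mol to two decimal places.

The formula mass is the sum 1.89×24.305 + 1.11×55.845 + 1×39.098 + 1×26.982 + 3×28.085 + 12×15.999 + 2×1.008.

452.26 g/mol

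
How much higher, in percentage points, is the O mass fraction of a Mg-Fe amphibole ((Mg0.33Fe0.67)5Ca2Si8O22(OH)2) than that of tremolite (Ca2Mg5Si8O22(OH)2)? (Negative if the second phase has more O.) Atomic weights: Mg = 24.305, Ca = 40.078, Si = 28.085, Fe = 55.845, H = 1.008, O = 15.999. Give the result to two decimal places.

M((Mg0.33Fe0.67)5Ca2Si8O22(OH)2) = 918.012 g/mol, so wt% O = 383.976/918.012 × 100 = 41.83%.
M(Ca2Mg5Si8O22(OH)2) = 812.353 g/mol, so wt% O = 383.976/812.353 × 100 = 47.27%.
41.83 − 47.27 = -5.44 pp.

-5.44 percentage points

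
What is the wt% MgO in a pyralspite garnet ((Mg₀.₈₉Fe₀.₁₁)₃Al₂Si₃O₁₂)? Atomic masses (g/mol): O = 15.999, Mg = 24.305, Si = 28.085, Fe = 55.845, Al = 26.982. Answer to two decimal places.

M((Mg₀.₈₉Fe₀.₁₁)₃Al₂Si₃O₁₂) = 413.530 g/mol; M(MgO) = 40.304 g/mol.
Moles MgO per formula unit = 2.67 Mg ÷ 1 = 2.6700.
MgO fraction = (2.6700 × 40.304) / 413.530 = 107.612/413.530 = 0.2602.

26.02 wt%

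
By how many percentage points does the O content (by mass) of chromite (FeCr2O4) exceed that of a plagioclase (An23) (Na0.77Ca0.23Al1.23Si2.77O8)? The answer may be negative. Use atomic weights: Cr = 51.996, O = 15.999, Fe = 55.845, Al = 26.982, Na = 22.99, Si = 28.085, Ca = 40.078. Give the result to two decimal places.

M(FeCr2O4) = 223.833 g/mol, so wt% O = 63.996/223.833 × 100 = 28.59%.
M(Na0.77Ca0.23Al1.23Si2.77O8) = 265.896 g/mol, so wt% O = 127.992/265.896 × 100 = 48.14%.
28.59 − 48.14 = -19.55 pp.

-19.55 percentage points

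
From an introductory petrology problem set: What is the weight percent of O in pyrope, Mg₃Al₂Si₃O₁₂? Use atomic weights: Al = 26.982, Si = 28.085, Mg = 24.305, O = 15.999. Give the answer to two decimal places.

47.63 weight percent

Molar mass of Mg₃Al₂Si₃O₁₂: 3·24.305 + 2·26.982 + 3·28.085 + 12·15.999 = 403.122 g/mol.
Mass of O per formula unit: 12 × 15.999 = 191.988 g.
Weight fraction O = 191.988 / 403.122 = 0.4763.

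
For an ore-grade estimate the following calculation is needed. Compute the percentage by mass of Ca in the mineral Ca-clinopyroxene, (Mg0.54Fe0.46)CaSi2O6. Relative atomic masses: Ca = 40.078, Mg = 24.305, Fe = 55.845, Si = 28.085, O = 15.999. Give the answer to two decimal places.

M((Mg0.54Fe0.46)CaSi2O6) = 231.055 g/mol.
Ca contributes 1 × 40.078 = 40.078 g per mole.
40.078/231.055 = 0.1735 → 17.35%.

17.35 mass %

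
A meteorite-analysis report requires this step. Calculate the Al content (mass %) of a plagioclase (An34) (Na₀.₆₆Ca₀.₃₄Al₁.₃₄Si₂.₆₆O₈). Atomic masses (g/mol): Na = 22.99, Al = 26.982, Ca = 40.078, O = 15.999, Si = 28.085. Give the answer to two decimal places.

13.51 mass %

Molar mass of Na₀.₆₆Ca₀.₃₄Al₁.₃₄Si₂.₆₆O₈: 0.66×22.99 + 0.34×40.078 + 1.34×26.982 + 2.66×28.085 + 8×15.999 = 267.654 g/mol.
Mass of Al per formula unit: 1.34 × 26.982 = 36.156 g.
Weight fraction Al = 36.156 / 267.654 = 0.1351.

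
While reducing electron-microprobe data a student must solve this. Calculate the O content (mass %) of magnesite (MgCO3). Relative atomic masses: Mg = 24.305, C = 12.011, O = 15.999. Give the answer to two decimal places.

Formula mass = 1*24.305 + 1*12.011 + 3*15.999 = 84.313 g/mol, of which 47.997 g is O.
So O makes up 47.997/84.313 = 0.5693 of the mass, i.e. 56.93%.

56.93 mass %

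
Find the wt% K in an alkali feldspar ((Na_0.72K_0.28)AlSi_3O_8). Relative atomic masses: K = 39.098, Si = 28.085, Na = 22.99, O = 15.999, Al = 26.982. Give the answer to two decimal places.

Molar mass of (Na_0.72K_0.28)AlSi_3O_8: 0.72×22.99 + 0.28×39.098 + 1×26.982 + 3×28.085 + 8×15.999 = 266.729 g/mol.
Mass of K per formula unit: 0.28 × 39.098 = 10.947 g.
Weight fraction K = 10.947 / 266.729 = 0.0410.

4.10 mass %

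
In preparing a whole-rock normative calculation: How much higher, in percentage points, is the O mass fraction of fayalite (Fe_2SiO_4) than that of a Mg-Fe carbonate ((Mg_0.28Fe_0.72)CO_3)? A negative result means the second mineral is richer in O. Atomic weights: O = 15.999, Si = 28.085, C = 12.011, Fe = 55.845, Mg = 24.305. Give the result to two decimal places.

M(Fe_2SiO_4) = 203.771 g/mol, so wt% O = 63.996/203.771 × 100 = 31.41%.
M((Mg_0.28Fe_0.72)CO_3) = 107.022 g/mol, so wt% O = 47.997/107.022 × 100 = 44.85%.
31.41 − 44.85 = -13.44 pp.

-13.44 percentage points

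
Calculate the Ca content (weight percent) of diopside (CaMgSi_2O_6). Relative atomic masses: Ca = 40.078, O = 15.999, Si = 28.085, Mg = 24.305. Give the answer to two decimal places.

18.51 weight percent

Formula mass = 1·40.078 + 1·24.305 + 2·28.085 + 6·15.999 = 216.547 g/mol, of which 40.078 g is Ca.
So Ca makes up 40.078/216.547 = 0.1851 of the mass, i.e. 18.51%.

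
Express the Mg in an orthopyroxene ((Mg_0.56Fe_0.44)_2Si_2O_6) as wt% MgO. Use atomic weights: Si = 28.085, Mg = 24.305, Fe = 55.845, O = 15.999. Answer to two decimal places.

19.75 wt%

M((Mg_0.56Fe_0.44)_2Si_2O_6) = 228.529 g/mol; M(MgO) = 40.304 g/mol.
Moles MgO per formula unit = 1.12 Mg ÷ 1 = 1.1200.
MgO fraction = (1.1200 × 40.304) / 228.529 = 45.140/228.529 = 0.1975.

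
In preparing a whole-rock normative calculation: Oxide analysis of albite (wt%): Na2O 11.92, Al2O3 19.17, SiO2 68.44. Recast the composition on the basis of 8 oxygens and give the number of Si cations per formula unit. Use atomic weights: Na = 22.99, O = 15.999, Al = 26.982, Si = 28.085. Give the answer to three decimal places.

3.003 Si apfu

Na2O: 11.92/61.979 = 0.19232 mol → 0.38464 mol Na, 0.19232 mol O.
Al2O3: 19.17/101.961 = 0.18801 mol → 0.37602 mol Al, 0.56403 mol O.
SiO2: 68.44/60.083 = 1.13909 mol → 1.13909 mol Si, 2.27818 mol O.
Total oxygen = 3.03453 mol. Normalization factor = 8/3.03453 = 2.63632.
Si per 8 O = 1.13909 × 2.63632 = 3.003.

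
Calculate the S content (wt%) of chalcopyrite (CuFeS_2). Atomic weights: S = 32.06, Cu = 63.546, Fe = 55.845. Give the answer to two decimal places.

34.94 wt%

Molar mass of CuFeS_2: 1*63.546 + 1*55.845 + 2*32.06 = 183.511 g/mol.
Mass of S per formula unit: 2 × 32.06 = 64.120 g.
Weight fraction S = 64.120 / 183.511 = 0.3494.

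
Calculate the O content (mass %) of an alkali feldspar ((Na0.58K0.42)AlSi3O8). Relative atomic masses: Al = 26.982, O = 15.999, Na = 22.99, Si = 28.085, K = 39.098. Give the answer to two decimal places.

47.58 mass %

Molar mass of (Na0.58K0.42)AlSi3O8: 0.58·22.99 + 0.42·39.098 + 1·26.982 + 3·28.085 + 8·15.999 = 268.984 g/mol.
Mass of O per formula unit: 8 × 15.999 = 127.992 g.
Weight fraction O = 127.992 / 268.984 = 0.4758.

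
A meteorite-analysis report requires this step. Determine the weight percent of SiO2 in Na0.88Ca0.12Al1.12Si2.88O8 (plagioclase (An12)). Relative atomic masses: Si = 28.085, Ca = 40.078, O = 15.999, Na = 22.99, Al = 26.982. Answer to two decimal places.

Molar mass of Na0.88Ca0.12Al1.12Si2.88O8 = 0.88·22.99 + 0.12·40.078 + 1.12·26.982 + 2.88·28.085 + 8·15.999 = 264.137 g/mol.
Each formula unit contains 2.88 Si, equivalent to 2.88/1 = 2.8800 mol SiO2.
M(SiO2) = 1×28.085 + 2×15.999 = 60.083 g/mol.
Mass of SiO2 per formula unit = 2.8800 × 60.083 = 173.039 g.
SiO2 wt% = 173.039 / 264.137 × 100 = 65.51%.

65.51 wt%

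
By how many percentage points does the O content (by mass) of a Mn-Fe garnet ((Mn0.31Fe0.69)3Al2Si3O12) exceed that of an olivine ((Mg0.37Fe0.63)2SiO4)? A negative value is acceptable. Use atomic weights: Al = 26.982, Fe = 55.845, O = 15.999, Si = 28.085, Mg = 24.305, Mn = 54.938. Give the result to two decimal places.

3.17 percentage points

First mineral: 191.988 g O in 496.898 g formula = 38.64 wt% O.
Second mineral: 63.996 g O in 180.431 g formula = 35.47 wt% O.
38.64% − 35.47% gives a difference of 3.17 percentage points.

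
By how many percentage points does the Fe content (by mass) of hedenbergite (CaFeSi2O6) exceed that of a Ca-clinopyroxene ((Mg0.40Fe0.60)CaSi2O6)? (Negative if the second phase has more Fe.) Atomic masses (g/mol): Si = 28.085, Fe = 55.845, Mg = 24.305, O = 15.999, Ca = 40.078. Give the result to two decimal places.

Fe in CaFeSi2O6: molar mass 248.087 g/mol; 1×55.845 = 55.845 g → 22.51 wt%.
Fe in (Mg0.40Fe0.60)CaSi2O6: molar mass 235.471 g/mol; 0.60×55.845 = 33.507 g → 14.23 wt%.
Difference = 22.51 − 14.23 = 8.28 percentage points.

8.28 percentage points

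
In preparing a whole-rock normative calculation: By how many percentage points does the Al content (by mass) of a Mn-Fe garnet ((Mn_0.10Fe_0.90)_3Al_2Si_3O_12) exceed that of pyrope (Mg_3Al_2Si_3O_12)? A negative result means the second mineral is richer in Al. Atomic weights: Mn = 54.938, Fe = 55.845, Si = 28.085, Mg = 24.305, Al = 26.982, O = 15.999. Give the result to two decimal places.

Al in (Mn_0.10Fe_0.90)_3Al_2Si_3O_12: molar mass 497.470 g/mol; 2×26.982 = 53.964 g → 10.85 wt%.
Al in Mg_3Al_2Si_3O_12: molar mass 403.122 g/mol; 2×26.982 = 53.964 g → 13.39 wt%.
Difference = 10.85 − 13.39 = -2.54 percentage points.

-2.54 percentage points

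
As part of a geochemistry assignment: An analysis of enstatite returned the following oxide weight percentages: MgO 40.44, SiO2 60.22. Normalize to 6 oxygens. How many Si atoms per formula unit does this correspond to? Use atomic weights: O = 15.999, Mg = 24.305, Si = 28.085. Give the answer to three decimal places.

1.999 Si apfu

MgO: 40.44/40.304 = 1.00337 mol → 1.00337 mol Mg, 1.00337 mol O.
SiO2: 60.22/60.083 = 1.00228 mol → 1.00228 mol Si, 2.00456 mol O.
Total oxygen = 3.00793 mol. Normalization factor = 6/3.00793 = 1.99473.
Si per 6 O = 1.00228 × 1.99473 = 1.999.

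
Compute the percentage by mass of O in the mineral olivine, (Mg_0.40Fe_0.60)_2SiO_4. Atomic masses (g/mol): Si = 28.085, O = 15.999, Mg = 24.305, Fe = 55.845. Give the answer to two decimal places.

Formula mass = 0.80·24.305 + 1.20·55.845 + 1·28.085 + 4·15.999 = 178.539 g/mol, of which 63.996 g is O.
So O makes up 63.996/178.539 = 0.3584 of the mass, i.e. 35.84%.

35.84 mass %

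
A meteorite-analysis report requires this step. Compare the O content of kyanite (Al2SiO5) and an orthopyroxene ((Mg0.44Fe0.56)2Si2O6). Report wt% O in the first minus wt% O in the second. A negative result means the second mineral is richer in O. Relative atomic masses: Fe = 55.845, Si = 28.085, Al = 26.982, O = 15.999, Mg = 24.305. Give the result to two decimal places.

8.71 percentage points

First mineral: 79.995 g O in 162.044 g formula = 49.37 wt% O.
Second mineral: 95.994 g O in 236.099 g formula = 40.66 wt% O.
49.37% − 40.66% gives a difference of 8.71 percentage points.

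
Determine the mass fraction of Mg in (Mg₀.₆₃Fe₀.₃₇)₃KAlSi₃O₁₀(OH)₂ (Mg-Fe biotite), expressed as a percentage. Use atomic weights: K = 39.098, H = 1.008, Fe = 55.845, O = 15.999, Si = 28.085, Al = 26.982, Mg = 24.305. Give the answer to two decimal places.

10.16 weight percent

Formula mass = 1.89×24.305 + 1.11×55.845 + 1×39.098 + 1×26.982 + 3×28.085 + 12×15.999 + 2×1.008 = 452.263 g/mol, of which 45.936 g is Mg.
So Mg makes up 45.936/452.263 = 0.1016 of the mass, i.e. 10.16%.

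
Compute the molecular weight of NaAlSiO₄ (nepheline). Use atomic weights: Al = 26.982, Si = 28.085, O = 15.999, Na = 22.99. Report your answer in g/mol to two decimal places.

142.05 g/mol

M = 1*22.99 + 1*26.982 + 1*28.085 + 4*15.999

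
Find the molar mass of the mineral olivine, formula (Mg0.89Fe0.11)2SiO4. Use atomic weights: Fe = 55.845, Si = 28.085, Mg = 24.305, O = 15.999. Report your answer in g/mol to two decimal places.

147.63 g/mol

The formula mass is the sum 1.78*24.305 + 0.22*55.845 + 1*28.085 + 4*15.999.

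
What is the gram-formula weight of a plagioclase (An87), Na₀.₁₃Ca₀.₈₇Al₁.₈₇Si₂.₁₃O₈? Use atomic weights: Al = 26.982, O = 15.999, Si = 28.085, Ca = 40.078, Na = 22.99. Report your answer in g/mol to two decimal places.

The formula mass is the sum 0.13*22.99 + 0.87*40.078 + 1.87*26.982 + 2.13*28.085 + 8*15.999.

276.13 g/mol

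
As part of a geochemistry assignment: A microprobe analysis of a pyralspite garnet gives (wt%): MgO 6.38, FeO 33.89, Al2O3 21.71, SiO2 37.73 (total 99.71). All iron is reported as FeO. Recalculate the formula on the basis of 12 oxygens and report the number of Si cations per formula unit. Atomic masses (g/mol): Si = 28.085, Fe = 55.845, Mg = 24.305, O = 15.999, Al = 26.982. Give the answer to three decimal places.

2.985 Si apfu

MgO (M=40.304): mol = 0.15830; Mg = 0.15830, O = 0.15830.
FeO (M=71.844): mol = 0.47172; Fe = 0.47172, O = 0.47172.
Al2O3 (M=101.961): mol = 0.21292; Al = 0.42584, O = 0.63876.
SiO2 (M=60.083): mol = 0.62796; Si = 0.62796, O = 1.25592.
ΣO = 2.52470; factor = 12/ΣO = 4.75304.
Si apfu = 0.62796 × 4.75304 = 2.985.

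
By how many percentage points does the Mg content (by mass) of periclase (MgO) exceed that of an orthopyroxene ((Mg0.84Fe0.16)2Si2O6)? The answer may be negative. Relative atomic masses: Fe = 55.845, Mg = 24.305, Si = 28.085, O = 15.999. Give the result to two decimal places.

First mineral: 24.305 g Mg in 40.304 g formula = 60.30 wt% Mg.
Second mineral: 40.832 g Mg in 210.867 g formula = 19.36 wt% Mg.
60.30% − 19.36% gives a difference of 40.94 percentage points.

40.94 percentage points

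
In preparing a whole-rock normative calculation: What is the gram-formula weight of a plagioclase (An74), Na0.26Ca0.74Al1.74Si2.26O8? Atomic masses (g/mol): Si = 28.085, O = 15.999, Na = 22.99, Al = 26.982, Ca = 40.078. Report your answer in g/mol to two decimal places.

274.05 g/mol

M = 0.26×22.99 + 0.74×40.078 + 1.74×26.982 + 2.26×28.085 + 8×15.999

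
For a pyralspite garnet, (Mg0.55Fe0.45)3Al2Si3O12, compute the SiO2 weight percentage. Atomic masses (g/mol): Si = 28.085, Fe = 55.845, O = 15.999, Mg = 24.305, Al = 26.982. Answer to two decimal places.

M((Mg0.55Fe0.45)3Al2Si3O12) = 445.701 g/mol; M(SiO2) = 60.083 g/mol.
Moles SiO2 per formula unit = 3 Si ÷ 1 = 3.0000.
SiO2 fraction = (3.0000 × 60.083) / 445.701 = 180.249/445.701 = 0.4044.

40.44 wt%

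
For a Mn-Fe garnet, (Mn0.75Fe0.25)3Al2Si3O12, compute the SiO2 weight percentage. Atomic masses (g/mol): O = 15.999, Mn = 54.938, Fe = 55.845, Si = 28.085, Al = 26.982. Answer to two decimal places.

Molar mass of (Mn0.75Fe0.25)3Al2Si3O12 = 2.25·54.938 + 0.75·55.845 + 2·26.982 + 3·28.085 + 12·15.999 = 495.701 g/mol.
Each formula unit contains 3 Si, equivalent to 3/1 = 3.0000 mol SiO2.
M(SiO2) = 1×28.085 + 2×15.999 = 60.083 g/mol.
Mass of SiO2 per formula unit = 3.0000 × 60.083 = 180.249 g.
SiO2 wt% = 180.249 / 495.701 × 100 = 36.36%.

36.36 wt%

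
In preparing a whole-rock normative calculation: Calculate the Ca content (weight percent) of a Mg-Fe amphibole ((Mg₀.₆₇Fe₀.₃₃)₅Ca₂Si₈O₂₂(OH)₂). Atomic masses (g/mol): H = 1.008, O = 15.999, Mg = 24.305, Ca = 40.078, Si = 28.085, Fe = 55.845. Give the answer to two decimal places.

9.27 weight percent

Molar mass of (Mg₀.₆₇Fe₀.₃₃)₅Ca₂Si₈O₂₂(OH)₂: 3.35×24.305 + 1.65×55.845 + 2×40.078 + 8×28.085 + 24×15.999 + 2×1.008 = 864.394 g/mol.
Mass of Ca per formula unit: 2 × 40.078 = 80.156 g.
Weight fraction Ca = 80.156 / 864.394 = 0.0927.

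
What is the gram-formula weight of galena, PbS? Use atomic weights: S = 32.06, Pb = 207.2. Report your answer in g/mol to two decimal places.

M = 1×207.2 + 1×32.06

239.26 g/mol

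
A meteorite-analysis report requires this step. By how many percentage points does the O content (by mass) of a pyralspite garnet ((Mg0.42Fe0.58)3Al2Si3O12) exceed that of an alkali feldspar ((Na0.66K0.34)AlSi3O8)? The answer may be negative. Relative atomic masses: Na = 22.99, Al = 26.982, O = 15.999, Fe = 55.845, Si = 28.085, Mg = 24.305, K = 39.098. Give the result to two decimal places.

-5.89 percentage points

M((Mg0.42Fe0.58)3Al2Si3O12) = 458.002 g/mol, so wt% O = 191.988/458.002 × 100 = 41.92%.
M((Na0.66K0.34)AlSi3O8) = 267.696 g/mol, so wt% O = 127.992/267.696 × 100 = 47.81%.
41.92 − 47.81 = -5.89 pp.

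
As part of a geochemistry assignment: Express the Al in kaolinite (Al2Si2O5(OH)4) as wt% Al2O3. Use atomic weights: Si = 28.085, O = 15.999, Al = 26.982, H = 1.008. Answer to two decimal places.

Formula mass = 258.157 g/mol.
2 Al → 1.0000 mol Al2O3 per formula unit; M(Al2O3) = 101.961, so Al2O3 mass = 101.961 g.
101.961/258.157 × 100 = 39.50 wt%.

39.50 wt%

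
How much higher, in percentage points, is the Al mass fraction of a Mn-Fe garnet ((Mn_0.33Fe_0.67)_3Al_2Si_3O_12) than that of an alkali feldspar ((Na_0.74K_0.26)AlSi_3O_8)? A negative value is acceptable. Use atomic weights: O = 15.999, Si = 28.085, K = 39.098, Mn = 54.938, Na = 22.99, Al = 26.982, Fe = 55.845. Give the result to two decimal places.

First mineral: 53.964 g Al in 496.844 g formula = 10.86 wt% Al.
Second mineral: 26.982 g Al in 266.407 g formula = 10.13 wt% Al.
10.86% − 10.13% gives a difference of 0.73 percentage points.

0.73 percentage points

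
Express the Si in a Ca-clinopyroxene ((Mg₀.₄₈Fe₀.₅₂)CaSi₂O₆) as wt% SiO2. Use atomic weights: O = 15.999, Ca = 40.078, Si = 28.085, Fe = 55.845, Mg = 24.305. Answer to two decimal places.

51.58 wt%

M((Mg₀.₄₈Fe₀.₅₂)CaSi₂O₆) = 232.948 g/mol; M(SiO2) = 60.083 g/mol.
Moles SiO2 per formula unit = 2 Si ÷ 1 = 2.0000.
SiO2 fraction = (2.0000 × 60.083) / 232.948 = 120.166/232.948 = 0.5158.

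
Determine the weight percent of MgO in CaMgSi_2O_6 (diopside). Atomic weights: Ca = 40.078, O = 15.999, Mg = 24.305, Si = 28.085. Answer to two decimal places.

18.61 wt%

M(CaMgSi_2O_6) = 216.547 g/mol; M(MgO) = 40.304 g/mol.
Moles MgO per formula unit = 1 Mg ÷ 1 = 1.0000.
MgO fraction = (1.0000 × 40.304) / 216.547 = 40.304/216.547 = 0.1861.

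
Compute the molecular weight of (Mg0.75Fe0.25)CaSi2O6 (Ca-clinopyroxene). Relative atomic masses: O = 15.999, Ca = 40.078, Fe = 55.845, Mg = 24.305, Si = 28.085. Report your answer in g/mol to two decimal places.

224.43 g/mol

M = 0.75·24.305 + 0.25·55.845 + 1·40.078 + 2·28.085 + 6·15.999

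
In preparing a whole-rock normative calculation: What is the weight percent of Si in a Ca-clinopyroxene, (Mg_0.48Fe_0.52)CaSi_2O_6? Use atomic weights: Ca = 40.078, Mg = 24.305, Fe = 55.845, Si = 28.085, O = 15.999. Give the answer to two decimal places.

24.11 mass %

Formula mass = 0.48*24.305 + 0.52*55.845 + 1*40.078 + 2*28.085 + 6*15.999 = 232.948 g/mol, of which 56.170 g is Si.
So Si makes up 56.170/232.948 = 0.2411 of the mass, i.e. 24.11%.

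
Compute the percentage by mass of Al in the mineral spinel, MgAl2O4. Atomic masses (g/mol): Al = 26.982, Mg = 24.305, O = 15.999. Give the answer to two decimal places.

37.93 wt%

Molar mass of MgAl2O4: 1×24.305 + 2×26.982 + 4×15.999 = 142.265 g/mol.
Mass of Al per formula unit: 2 × 26.982 = 53.964 g.
Weight fraction Al = 53.964 / 142.265 = 0.3793.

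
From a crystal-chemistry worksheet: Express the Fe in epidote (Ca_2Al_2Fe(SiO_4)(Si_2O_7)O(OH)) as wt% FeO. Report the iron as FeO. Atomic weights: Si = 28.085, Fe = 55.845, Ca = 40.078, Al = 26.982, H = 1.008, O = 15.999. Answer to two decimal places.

Formula mass = 483.215 g/mol.
1 Fe → 1.0000 mol FeO per formula unit; M(FeO) = 71.844, so FeO mass = 71.844 g.
71.844/483.215 × 100 = 14.87 wt%.

14.87 wt%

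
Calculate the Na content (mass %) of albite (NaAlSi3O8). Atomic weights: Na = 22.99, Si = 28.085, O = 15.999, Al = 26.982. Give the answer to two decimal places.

Molar mass of NaAlSi3O8: 1×22.99 + 1×26.982 + 3×28.085 + 8×15.999 = 262.219 g/mol.
Mass of Na per formula unit: 1 × 22.99 = 22.990 g.
Weight fraction Na = 22.990 / 262.219 = 0.0877.

8.77 mass %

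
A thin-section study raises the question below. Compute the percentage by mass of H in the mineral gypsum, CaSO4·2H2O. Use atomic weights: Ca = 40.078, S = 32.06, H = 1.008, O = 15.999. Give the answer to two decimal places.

Formula mass = 1*40.078 + 1*32.06 + 6*15.999 + 4*1.008 = 172.164 g/mol, of which 4.032 g is H.
So H makes up 4.032/172.164 = 0.0234 of the mass, i.e. 2.34%.

2.34 weight percent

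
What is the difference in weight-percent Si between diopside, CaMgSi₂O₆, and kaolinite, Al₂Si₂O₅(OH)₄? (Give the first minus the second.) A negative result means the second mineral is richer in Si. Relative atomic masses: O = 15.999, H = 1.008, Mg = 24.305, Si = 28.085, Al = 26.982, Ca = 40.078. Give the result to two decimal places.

M(CaMgSi₂O₆) = 216.547 g/mol, so wt% Si = 56.170/216.547 × 100 = 25.94%.
M(Al₂Si₂O₅(OH)₄) = 258.157 g/mol, so wt% Si = 56.170/258.157 × 100 = 21.76%.
25.94 − 21.76 = 4.18 pp.

4.18 percentage points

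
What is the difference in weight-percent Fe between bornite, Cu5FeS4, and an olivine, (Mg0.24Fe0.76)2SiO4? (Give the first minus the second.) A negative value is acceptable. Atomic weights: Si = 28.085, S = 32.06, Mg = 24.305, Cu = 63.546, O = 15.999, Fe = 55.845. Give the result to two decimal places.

Fe in Cu5FeS4: molar mass 501.815 g/mol; 1×55.845 = 55.845 g → 11.13 wt%.
Fe in (Mg0.24Fe0.76)2SiO4: molar mass 188.632 g/mol; 1.52×55.845 = 84.884 g → 45.00 wt%.
Difference = 11.13 − 45.00 = -33.87 percentage points.

-33.87 percentage points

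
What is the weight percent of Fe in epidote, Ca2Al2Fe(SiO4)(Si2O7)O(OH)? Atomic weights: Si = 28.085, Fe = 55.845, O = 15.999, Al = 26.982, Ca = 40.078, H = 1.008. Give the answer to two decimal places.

11.56 mass %

M(Ca2Al2Fe(SiO4)(Si2O7)O(OH)) = 483.215 g/mol.
Fe contributes 1 × 55.845 = 55.845 g per mole.
55.845/483.215 = 0.1156 → 11.56%.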